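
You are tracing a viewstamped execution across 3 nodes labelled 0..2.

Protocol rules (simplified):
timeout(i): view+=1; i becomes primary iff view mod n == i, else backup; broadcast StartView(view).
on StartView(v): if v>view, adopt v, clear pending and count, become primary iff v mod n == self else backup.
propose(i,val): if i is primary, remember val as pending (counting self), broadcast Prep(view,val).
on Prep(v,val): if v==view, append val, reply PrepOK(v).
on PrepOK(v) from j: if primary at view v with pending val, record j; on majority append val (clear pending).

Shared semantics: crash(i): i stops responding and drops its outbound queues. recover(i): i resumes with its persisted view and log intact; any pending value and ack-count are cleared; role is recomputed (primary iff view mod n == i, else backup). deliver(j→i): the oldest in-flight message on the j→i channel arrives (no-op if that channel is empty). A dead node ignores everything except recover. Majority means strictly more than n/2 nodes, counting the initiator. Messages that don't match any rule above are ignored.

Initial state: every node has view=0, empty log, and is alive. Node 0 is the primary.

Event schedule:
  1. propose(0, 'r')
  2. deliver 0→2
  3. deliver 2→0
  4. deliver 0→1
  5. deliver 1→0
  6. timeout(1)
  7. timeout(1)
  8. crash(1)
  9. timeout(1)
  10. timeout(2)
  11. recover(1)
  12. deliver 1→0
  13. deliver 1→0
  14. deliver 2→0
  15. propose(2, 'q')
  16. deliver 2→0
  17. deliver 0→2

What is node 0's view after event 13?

1. propose(0,'r'):  nop
2. deliver 0→2:  <2:back v0 r>
3. deliver 2→0:  <0:prim v0 r>
4. deliver 0→1:  <1:back v0 r>
5. deliver 1→0:  nop
6. timeout(1):  <1:prim v1 r>
7. timeout(1):  <1:back v2 r>
8. crash(1):  <1:✗back v2 r>
9. timeout(1):  nop
10. timeout(2):  <2:back v1 r>
11. recover(1):  <1:back v2 r>
12. deliver 1→0:  nop
13. deliver 1→0:  nop

0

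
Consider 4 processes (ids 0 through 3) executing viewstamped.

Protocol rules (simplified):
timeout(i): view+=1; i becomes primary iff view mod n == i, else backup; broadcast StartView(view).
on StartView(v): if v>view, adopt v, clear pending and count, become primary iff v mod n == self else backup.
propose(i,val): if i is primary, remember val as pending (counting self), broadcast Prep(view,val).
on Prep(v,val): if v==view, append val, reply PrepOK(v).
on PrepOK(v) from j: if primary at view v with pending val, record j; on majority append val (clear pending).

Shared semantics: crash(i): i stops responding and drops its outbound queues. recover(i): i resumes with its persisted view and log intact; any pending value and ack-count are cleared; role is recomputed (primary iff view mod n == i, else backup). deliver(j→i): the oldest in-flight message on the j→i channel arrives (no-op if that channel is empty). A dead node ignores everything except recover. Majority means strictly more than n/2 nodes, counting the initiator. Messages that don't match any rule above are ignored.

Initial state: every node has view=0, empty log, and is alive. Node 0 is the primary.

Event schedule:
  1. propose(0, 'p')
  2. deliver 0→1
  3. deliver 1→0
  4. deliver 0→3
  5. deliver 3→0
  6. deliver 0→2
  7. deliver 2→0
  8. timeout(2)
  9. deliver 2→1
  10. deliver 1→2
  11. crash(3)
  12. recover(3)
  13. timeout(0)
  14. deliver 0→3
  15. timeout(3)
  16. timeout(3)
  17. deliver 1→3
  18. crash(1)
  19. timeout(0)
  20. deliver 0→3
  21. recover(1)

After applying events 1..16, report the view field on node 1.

step 1 propose(0,'p'): —
step 2 deliver 0→1: 1={back,v=0,log=p}
step 3 deliver 1→0: —
step 4 deliver 0→3: 3={back,v=0,log=p}
step 5 deliver 3→0: 0={prim,v=0,log=p}
step 6 deliver 0→2: 2={back,v=0,log=p}
step 7 deliver 2→0: —
step 8 timeout(2): 2={back,v=1,log=p}
step 9 deliver 2→1: 1={prim,v=1,log=p}
step 10 deliver 1→2: —
step 11 crash(3): 3={✗back,v=0,log=p}
step 12 recover(3): 3={back,v=0,log=p}
step 13 timeout(0): 0={back,v=1,log=p}
step 14 deliver 0→3: 3={back,v=1,log=p}
step 15 timeout(3): 3={back,v=2,log=p}
step 16 timeout(3): 3={prim,v=3,log=p}

1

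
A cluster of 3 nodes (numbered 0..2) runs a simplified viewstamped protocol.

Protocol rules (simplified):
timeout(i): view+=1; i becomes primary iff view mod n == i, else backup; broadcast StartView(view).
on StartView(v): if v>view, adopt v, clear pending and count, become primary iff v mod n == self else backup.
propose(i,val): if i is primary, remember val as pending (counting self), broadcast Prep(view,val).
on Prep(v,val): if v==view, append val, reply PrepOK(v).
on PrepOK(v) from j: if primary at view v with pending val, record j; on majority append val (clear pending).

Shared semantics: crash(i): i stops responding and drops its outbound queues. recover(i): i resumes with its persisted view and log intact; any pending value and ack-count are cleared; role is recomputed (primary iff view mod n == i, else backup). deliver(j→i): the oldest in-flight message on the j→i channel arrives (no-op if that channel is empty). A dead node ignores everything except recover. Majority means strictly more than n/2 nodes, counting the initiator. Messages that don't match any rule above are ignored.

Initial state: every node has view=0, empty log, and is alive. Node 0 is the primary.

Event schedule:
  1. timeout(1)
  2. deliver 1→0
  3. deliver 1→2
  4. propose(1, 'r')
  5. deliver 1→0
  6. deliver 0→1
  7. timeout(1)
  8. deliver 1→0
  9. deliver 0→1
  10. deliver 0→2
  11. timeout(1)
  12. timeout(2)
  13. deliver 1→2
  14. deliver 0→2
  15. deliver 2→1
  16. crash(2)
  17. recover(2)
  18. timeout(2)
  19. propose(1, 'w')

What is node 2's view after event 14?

2

after 1 — timeout(1): n1:prim/v1/[-]
after 2 — deliver 1→0: n0:back/v1/[-]
after 3 — deliver 1→2: n2:back/v1/[-]
after 4 — propose(1,'r'): ·
after 5 — deliver 1→0: n0:back/v1/[r]
after 6 — deliver 0→1: n1:prim/v1/[r]
after 7 — timeout(1): n1:back/v2/[r]
after 8 — deliver 1→0: n0:back/v2/[r]
after 9 — deliver 0→1: ·
after 10 — deliver 0→2: ·
after 11 — timeout(1): n1:back/v3/[r]
after 12 — timeout(2): n2:prim/v2/[-]
after 13 — deliver 1→2: ·
after 14 — deliver 0→2: ·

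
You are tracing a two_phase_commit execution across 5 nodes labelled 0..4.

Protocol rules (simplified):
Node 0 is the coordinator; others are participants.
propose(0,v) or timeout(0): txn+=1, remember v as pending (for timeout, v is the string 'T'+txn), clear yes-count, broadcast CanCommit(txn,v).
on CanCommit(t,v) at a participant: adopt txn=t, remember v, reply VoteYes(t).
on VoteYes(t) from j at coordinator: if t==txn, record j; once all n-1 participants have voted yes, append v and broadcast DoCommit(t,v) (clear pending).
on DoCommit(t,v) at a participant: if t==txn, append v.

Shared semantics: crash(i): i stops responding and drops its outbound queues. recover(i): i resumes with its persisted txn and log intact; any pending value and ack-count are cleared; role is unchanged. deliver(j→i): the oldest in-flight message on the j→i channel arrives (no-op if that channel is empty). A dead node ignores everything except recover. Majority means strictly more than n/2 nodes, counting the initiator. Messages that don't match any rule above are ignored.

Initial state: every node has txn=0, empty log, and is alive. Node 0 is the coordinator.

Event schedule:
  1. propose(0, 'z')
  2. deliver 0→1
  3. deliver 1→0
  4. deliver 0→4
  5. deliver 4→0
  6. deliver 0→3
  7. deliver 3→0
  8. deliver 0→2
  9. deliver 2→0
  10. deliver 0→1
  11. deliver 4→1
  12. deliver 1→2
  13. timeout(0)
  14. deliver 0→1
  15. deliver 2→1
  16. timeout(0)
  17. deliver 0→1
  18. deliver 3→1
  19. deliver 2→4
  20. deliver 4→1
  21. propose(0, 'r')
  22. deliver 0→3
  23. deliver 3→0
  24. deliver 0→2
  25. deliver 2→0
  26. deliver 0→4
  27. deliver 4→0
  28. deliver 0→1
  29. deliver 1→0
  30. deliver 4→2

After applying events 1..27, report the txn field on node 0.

e1 propose(0,'z'): 0[coor,t=1,-]
e2 deliver 0→1: 1[part,t=1,-]
e3 deliver 1→0: ·
e4 deliver 0→4: 4[part,t=1,-]
e5 deliver 4→0: ·
e6 deliver 0→3: 3[part,t=1,-]
e7 deliver 3→0: ·
e8 deliver 0→2: 2[part,t=1,-]
e9 deliver 2→0: 0[coor,t=1,z]
e10 deliver 0→1: 1[part,t=1,z]
e11 deliver 4→1: ·
e12 deliver 1→2: ·
e13 timeout(0): 0[coor,t=2,z]
e14 deliver 0→1: 1[part,t=2,z]
e15 deliver 2→1: ·
e16 timeout(0): 0[coor,t=3,z]
e17 deliver 0→1: 1[part,t=3,z]
e18 deliver 3→1: ·
e19 deliver 2→4: ·
e20 deliver 4→1: ·
e21 propose(0,'r'): 0[coor,t=4,z]
e22 deliver 0→3: 3[part,t=1,z]
e23 deliver 3→0: ·
e24 deliver 0→2: 2[part,t=1,z]
e25 deliver 2→0: ·
e26 deliver 0→4: 4[part,t=1,z]
e27 deliver 4→0: ·

4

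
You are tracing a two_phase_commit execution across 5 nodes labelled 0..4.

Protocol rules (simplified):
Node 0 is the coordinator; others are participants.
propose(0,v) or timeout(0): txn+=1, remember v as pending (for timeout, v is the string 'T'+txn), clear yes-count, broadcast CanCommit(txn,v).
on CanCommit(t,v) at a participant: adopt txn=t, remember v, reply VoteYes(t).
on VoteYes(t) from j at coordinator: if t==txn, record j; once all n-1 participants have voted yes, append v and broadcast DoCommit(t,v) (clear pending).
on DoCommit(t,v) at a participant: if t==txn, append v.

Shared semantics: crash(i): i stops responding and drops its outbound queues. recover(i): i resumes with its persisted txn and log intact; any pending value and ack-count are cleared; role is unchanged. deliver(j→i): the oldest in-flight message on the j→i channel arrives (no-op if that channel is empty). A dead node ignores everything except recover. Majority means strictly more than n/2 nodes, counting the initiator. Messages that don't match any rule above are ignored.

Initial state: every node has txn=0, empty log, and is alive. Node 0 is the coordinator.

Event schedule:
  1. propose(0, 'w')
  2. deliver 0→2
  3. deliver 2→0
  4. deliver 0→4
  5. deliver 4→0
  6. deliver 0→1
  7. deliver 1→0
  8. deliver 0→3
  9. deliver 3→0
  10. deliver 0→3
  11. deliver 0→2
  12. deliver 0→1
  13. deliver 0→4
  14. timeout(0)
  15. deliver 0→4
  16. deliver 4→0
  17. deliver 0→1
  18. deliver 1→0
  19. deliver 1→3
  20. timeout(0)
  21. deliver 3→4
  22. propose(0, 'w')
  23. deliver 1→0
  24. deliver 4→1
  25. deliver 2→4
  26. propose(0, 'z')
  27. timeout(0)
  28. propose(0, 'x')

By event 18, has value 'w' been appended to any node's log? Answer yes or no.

yes

step 1 propose(0,'w'): 0={coor,t=1,log=-}
step 2 deliver 0→2: 2={part,t=1,log=-}
step 3 deliver 2→0: —
step 4 deliver 0→4: 4={part,t=1,log=-}
step 5 deliver 4→0: —
step 6 deliver 0→1: 1={part,t=1,log=-}
step 7 deliver 1→0: —
step 8 deliver 0→3: 3={part,t=1,log=-}
step 9 deliver 3→0: 0={coor,t=1,log=w}
step 10 deliver 0→3: 3={part,t=1,log=w}
step 11 deliver 0→2: 2={part,t=1,log=w}
step 12 deliver 0→1: 1={part,t=1,log=w}
step 13 deliver 0→4: 4={part,t=1,log=w}
step 14 timeout(0): 0={coor,t=2,log=w}
step 15 deliver 0→4: 4={part,t=2,log=w}
step 16 deliver 4→0: —
step 17 deliver 0→1: 1={part,t=2,log=w}
step 18 deliver 1→0: —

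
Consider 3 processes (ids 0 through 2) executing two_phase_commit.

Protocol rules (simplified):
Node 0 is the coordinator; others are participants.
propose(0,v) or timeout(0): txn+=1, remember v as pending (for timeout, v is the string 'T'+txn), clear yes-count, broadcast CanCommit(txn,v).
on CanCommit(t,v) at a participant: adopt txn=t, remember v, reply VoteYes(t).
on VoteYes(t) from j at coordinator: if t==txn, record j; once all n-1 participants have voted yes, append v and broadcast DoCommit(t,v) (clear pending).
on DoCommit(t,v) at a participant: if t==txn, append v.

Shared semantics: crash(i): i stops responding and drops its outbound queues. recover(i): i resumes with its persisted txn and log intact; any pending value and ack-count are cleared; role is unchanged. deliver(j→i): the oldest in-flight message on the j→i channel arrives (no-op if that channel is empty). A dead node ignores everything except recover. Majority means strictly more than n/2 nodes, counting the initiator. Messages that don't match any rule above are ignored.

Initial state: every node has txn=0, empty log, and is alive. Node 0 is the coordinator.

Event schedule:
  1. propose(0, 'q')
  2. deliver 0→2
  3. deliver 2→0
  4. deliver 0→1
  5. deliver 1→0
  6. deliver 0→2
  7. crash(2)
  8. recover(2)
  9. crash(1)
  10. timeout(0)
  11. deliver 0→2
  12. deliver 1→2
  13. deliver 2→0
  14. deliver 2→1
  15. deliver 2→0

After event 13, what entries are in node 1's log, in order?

empty

after 1 — propose(0,'q'): n0:coor/t1/[-]
after 2 — deliver 0→2: n2:part/t1/[-]
after 3 — deliver 2→0: ·
after 4 — deliver 0→1: n1:part/t1/[-]
after 5 — deliver 1→0: n0:coor/t1/[q]
after 6 — deliver 0→2: n2:part/t1/[q]
after 7 — crash(2): n2:✗part/t1/[q]
after 8 — recover(2): n2:part/t1/[q]
after 9 — crash(1): n1:✗part/t1/[-]
after 10 — timeout(0): n0:coor/t2/[q]
after 11 — deliver 0→2: n2:part/t2/[q]
after 12 — deliver 1→2: ·
after 13 — deliver 2→0: ·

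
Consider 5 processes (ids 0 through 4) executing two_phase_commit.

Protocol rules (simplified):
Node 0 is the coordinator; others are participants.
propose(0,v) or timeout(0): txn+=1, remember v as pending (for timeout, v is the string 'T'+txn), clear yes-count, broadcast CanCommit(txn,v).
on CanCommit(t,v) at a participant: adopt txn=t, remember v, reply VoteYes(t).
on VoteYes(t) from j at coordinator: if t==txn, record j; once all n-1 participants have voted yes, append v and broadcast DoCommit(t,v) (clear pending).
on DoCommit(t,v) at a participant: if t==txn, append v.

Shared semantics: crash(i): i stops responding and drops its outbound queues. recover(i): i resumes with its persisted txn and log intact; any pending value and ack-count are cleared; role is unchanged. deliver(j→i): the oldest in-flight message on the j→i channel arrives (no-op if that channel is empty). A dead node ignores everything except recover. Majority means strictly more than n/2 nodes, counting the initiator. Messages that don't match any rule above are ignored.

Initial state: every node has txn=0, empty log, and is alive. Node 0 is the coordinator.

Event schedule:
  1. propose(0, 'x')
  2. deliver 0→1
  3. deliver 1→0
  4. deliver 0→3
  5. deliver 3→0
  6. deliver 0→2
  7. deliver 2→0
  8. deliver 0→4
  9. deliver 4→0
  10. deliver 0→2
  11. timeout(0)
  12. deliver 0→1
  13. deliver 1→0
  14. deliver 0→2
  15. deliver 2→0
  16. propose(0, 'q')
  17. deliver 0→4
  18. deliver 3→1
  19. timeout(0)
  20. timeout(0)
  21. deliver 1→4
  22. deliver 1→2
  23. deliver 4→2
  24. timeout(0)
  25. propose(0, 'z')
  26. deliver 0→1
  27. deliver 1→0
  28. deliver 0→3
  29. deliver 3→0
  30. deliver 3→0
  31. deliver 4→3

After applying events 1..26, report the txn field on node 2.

2

[1] propose(0,'x') → N0(coor t1 [-])
[2] deliver 0→1 → N1(part t1 [-])
[3] deliver 1→0 → ∅
[4] deliver 0→3 → N3(part t1 [-])
[5] deliver 3→0 → ∅
[6] deliver 0→2 → N2(part t1 [-])
[7] deliver 2→0 → ∅
[8] deliver 0→4 → N4(part t1 [-])
[9] deliver 4→0 → N0(coor t1 [x])
[10] deliver 0→2 → N2(part t1 [x])
[11] timeout(0) → N0(coor t2 [x])
[12] deliver 0→1 → N1(part t1 [x])
[13] deliver 1→0 → ∅
[14] deliver 0→2 → N2(part t2 [x])
[15] deliver 2→0 → ∅
[16] propose(0,'q') → N0(coor t3 [x])
[17] deliver 0→4 → N4(part t1 [x])
[18] deliver 3→1 → ∅
[19] timeout(0) → N0(coor t4 [x])
[20] timeout(0) → N0(coor t5 [x])
[21] deliver 1→4 → ∅
[22] deliver 1→2 → ∅
[23] deliver 4→2 → ∅
[24] timeout(0) → N0(coor t6 [x])
[25] propose(0,'z') → N0(coor t7 [x])
[26] deliver 0→1 → N1(part t2 [x])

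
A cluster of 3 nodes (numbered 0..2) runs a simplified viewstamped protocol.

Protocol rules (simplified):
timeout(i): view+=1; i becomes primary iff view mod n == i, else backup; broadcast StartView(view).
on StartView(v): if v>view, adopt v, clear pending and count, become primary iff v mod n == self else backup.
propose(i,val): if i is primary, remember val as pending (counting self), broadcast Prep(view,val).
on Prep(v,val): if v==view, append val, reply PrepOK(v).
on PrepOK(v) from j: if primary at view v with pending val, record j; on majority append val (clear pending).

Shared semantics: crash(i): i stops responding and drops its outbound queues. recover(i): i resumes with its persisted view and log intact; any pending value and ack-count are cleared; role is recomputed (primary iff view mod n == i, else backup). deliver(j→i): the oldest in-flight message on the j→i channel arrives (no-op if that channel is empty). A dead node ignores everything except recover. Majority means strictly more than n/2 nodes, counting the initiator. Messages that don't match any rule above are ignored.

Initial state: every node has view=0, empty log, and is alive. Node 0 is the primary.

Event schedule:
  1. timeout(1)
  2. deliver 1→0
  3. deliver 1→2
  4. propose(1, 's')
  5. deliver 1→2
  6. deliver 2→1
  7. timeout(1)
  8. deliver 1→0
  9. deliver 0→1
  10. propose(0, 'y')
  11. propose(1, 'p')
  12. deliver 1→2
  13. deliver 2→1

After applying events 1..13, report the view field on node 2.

2

step 1 timeout(1): 1={prim,v=1,log=-}
step 2 deliver 1→0: 0={back,v=1,log=-}
step 3 deliver 1→2: 2={back,v=1,log=-}
step 4 propose(1,'s'): —
step 5 deliver 1→2: 2={back,v=1,log=s}
step 6 deliver 2→1: 1={prim,v=1,log=s}
step 7 timeout(1): 1={back,v=2,log=s}
step 8 deliver 1→0: 0={back,v=1,log=s}
step 9 deliver 0→1: —
step 10 propose(0,'y'): —
step 11 propose(1,'p'): —
step 12 deliver 1→2: 2={prim,v=2,log=s}
step 13 deliver 2→1: —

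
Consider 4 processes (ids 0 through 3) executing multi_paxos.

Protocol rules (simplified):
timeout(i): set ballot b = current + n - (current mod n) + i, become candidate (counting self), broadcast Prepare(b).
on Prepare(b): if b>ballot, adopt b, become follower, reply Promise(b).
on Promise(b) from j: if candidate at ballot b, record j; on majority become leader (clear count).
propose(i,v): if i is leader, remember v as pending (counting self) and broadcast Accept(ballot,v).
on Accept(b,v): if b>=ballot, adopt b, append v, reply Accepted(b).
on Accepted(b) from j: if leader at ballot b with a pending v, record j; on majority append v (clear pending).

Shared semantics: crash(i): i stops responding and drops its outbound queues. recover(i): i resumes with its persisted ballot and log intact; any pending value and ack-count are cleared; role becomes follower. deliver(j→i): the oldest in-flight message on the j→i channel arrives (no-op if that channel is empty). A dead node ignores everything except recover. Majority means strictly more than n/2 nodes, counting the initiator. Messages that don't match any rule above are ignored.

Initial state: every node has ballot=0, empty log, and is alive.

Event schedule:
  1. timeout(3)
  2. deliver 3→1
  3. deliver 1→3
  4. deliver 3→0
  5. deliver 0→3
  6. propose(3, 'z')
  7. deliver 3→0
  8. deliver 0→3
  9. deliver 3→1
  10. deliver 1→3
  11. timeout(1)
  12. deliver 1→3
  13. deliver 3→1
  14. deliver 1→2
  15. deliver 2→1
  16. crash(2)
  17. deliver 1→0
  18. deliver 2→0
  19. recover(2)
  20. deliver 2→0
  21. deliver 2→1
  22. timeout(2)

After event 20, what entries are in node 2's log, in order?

empty

[1] timeout(3) → N3(cand b7 [-])
[2] deliver 3→1 → N1(foll b7 [-])
[3] deliver 1→3 → ∅
[4] deliver 3→0 → N0(foll b7 [-])
[5] deliver 0→3 → N3(lead b7 [-])
[6] propose(3,'z') → ∅
[7] deliver 3→0 → N0(foll b7 [z])
[8] deliver 0→3 → ∅
[9] deliver 3→1 → N1(foll b7 [z])
[10] deliver 1→3 → N3(lead b7 [z])
[11] timeout(1) → N1(cand b9 [z])
[12] deliver 1→3 → N3(foll b9 [z])
[13] deliver 3→1 → ∅
[14] deliver 1→2 → N2(foll b9 [-])
[15] deliver 2→1 → N1(lead b9 [z])
[16] crash(2) → N2(✗foll b9 [-])
[17] deliver 1→0 → N0(foll b9 [z])
[18] deliver 2→0 → ∅
[19] recover(2) → N2(foll b9 [-])
[20] deliver 2→0 → ∅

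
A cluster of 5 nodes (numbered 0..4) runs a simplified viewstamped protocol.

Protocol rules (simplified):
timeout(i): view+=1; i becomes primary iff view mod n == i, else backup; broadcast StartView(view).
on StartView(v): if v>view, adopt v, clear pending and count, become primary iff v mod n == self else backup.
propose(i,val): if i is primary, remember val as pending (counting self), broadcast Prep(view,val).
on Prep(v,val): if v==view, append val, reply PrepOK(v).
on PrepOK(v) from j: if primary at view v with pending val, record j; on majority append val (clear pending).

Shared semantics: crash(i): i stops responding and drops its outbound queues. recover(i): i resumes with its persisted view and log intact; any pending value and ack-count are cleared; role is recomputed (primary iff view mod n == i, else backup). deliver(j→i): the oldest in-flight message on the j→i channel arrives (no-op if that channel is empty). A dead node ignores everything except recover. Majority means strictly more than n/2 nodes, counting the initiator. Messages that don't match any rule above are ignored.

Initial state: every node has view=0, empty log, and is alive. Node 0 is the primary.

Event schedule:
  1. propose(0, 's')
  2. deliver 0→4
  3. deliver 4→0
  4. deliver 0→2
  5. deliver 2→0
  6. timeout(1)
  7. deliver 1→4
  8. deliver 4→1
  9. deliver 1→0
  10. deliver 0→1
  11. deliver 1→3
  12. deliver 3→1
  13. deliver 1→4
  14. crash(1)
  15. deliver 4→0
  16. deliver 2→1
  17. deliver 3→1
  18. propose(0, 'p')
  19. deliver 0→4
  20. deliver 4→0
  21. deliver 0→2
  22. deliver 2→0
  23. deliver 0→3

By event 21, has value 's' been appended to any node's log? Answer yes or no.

1. propose(0,'s'):  nop
2. deliver 0→4:  <4:back v0 s>
3. deliver 4→0:  nop
4. deliver 0→2:  <2:back v0 s>
5. deliver 2→0:  <0:prim v0 s>
6. timeout(1):  <1:prim v1 ->
7. deliver 1→4:  <4:back v1 s>
8. deliver 4→1:  nop
9. deliver 1→0:  <0:back v1 s>
10. deliver 0→1:  nop
11. deliver 1→3:  <3:back v1 ->
12. deliver 3→1:  nop
13. deliver 1→4:  nop
14. crash(1):  <1:✗prim v1 ->
15. deliver 4→0:  nop
16. deliver 2→1:  nop
17. deliver 3→1:  nop
18. propose(0,'p'):  nop
19. deliver 0→4:  nop
20. deliver 4→0:  nop
21. deliver 0→2:  nop

yes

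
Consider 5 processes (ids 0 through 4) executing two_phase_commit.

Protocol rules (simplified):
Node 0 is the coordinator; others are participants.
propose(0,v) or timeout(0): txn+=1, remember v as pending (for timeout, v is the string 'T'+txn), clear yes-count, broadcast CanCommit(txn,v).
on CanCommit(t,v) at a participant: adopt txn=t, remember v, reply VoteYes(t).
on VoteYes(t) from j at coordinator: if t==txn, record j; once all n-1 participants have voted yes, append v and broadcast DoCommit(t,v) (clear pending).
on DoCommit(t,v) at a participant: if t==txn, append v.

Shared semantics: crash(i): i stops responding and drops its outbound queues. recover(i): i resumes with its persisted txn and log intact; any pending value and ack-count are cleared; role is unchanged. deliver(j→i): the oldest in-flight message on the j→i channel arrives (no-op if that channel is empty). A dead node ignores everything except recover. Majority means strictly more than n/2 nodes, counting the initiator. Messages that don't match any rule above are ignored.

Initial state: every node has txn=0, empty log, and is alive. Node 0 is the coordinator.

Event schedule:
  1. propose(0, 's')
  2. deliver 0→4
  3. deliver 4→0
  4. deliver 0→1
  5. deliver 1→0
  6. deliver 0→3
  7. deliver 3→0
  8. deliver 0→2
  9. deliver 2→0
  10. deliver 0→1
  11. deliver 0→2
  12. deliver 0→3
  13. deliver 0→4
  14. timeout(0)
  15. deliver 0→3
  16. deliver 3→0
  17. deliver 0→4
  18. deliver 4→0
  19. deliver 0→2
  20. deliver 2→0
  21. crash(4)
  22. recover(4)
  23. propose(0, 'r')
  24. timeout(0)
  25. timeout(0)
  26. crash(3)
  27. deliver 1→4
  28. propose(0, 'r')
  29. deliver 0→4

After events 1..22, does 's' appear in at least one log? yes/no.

1. propose(0,'s'):  <0:coor t1 ->
2. deliver 0→4:  <4:part t1 ->
3. deliver 4→0:  nop
4. deliver 0→1:  <1:part t1 ->
5. deliver 1→0:  nop
6. deliver 0→3:  <3:part t1 ->
7. deliver 3→0:  nop
8. deliver 0→2:  <2:part t1 ->
9. deliver 2→0:  <0:coor t1 s>
10. deliver 0→1:  <1:part t1 s>
11. deliver 0→2:  <2:part t1 s>
12. deliver 0→3:  <3:part t1 s>
13. deliver 0→4:  <4:part t1 s>
14. timeout(0):  <0:coor t2 s>
15. deliver 0→3:  <3:part t2 s>
16. deliver 3→0:  nop
17. deliver 0→4:  <4:part t2 s>
18. deliver 4→0:  nop
19. deliver 0→2:  <2:part t2 s>
20. deliver 2→0:  nop
21. crash(4):  <4:✗part t2 s>
22. recover(4):  <4:part t2 s>

yes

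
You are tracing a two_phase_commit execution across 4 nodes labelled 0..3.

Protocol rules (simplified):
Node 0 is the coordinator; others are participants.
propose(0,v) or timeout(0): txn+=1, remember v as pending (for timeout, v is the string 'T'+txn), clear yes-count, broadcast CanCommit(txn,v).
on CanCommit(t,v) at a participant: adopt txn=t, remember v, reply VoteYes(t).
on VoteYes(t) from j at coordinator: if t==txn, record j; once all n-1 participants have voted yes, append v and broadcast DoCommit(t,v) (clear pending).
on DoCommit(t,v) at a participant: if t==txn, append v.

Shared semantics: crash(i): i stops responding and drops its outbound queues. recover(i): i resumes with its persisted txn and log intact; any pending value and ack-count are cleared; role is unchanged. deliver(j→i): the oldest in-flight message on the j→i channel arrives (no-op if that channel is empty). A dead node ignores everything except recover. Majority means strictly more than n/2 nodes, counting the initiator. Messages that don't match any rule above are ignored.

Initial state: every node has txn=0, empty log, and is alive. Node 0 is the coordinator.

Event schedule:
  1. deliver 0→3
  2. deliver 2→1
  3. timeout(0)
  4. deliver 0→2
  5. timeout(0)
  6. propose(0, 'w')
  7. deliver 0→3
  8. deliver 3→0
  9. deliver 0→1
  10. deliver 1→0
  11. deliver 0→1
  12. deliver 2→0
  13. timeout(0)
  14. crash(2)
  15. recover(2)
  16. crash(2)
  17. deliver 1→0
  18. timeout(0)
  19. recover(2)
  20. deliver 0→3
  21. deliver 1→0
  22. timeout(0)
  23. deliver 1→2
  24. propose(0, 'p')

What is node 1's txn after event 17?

2

1. deliver 0→3:  nop
2. deliver 2→1:  nop
3. timeout(0):  <0:coor t1 ->
4. deliver 0→2:  <2:part t1 ->
5. timeout(0):  <0:coor t2 ->
6. propose(0,'w'):  <0:coor t3 ->
7. deliver 0→3:  <3:part t1 ->
8. deliver 3→0:  nop
9. deliver 0→1:  <1:part t1 ->
10. deliver 1→0:  nop
11. deliver 0→1:  <1:part t2 ->
12. deliver 2→0:  nop
13. timeout(0):  <0:coor t4 ->
14. crash(2):  <2:✗part t1 ->
15. recover(2):  <2:part t1 ->
16. crash(2):  <2:✗part t1 ->
17. deliver 1→0:  nop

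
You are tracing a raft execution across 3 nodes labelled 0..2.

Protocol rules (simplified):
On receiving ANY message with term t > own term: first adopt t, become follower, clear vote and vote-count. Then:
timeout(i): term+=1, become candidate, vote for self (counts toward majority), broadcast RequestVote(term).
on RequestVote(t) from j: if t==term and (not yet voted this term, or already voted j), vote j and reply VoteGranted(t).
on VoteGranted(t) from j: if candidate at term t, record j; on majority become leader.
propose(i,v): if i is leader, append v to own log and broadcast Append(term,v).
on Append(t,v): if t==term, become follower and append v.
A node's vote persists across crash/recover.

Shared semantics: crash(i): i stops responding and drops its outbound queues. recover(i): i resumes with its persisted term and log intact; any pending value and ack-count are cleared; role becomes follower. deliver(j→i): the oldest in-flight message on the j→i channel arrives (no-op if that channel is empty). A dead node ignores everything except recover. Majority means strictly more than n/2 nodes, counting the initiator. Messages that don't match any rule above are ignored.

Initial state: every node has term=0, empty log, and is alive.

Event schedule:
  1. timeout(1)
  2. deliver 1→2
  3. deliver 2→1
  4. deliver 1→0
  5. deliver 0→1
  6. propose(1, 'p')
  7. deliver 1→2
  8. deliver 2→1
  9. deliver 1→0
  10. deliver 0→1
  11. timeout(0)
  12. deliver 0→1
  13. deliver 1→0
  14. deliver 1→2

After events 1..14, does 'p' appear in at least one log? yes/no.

step 1 timeout(1): 1={cand,t=1,log=-}
step 2 deliver 1→2: 2={foll,t=1,log=-}
step 3 deliver 2→1: 1={lead,t=1,log=-}
step 4 deliver 1→0: 0={foll,t=1,log=-}
step 5 deliver 0→1: —
step 6 propose(1,'p'): 1={lead,t=1,log=p}
step 7 deliver 1→2: 2={foll,t=1,log=p}
step 8 deliver 2→1: —
step 9 deliver 1→0: 0={foll,t=1,log=p}
step 10 deliver 0→1: —
step 11 timeout(0): 0={cand,t=2,log=p}
step 12 deliver 0→1: 1={foll,t=2,log=p}
step 13 deliver 1→0: 0={lead,t=2,log=p}
step 14 deliver 1→2: —

yes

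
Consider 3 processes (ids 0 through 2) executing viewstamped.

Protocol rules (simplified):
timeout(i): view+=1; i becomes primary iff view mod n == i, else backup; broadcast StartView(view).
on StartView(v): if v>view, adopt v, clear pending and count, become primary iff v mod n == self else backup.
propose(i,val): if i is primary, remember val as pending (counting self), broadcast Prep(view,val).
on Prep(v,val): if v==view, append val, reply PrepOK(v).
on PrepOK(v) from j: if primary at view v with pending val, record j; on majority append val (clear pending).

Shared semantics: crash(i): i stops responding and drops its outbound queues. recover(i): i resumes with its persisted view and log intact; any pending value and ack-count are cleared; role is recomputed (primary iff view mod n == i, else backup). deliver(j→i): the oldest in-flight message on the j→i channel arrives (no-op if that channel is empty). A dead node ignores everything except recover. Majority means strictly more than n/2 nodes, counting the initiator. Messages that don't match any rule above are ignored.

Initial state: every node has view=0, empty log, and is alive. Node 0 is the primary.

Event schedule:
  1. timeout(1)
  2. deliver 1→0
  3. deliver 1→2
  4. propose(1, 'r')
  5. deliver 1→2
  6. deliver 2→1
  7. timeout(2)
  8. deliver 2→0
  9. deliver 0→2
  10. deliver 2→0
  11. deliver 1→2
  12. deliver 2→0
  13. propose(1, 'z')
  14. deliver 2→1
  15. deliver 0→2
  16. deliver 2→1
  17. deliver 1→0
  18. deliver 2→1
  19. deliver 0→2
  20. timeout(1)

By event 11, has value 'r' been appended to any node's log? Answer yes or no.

[1] timeout(1) → N1(prim v1 [-])
[2] deliver 1→0 → N0(back v1 [-])
[3] deliver 1→2 → N2(back v1 [-])
[4] propose(1,'r') → ∅
[5] deliver 1→2 → N2(back v1 [r])
[6] deliver 2→1 → N1(prim v1 [r])
[7] timeout(2) → N2(prim v2 [r])
[8] deliver 2→0 → N0(back v2 [-])
[9] deliver 0→2 → ∅
[10] deliver 2→0 → ∅
[11] deliver 1→2 → ∅

yes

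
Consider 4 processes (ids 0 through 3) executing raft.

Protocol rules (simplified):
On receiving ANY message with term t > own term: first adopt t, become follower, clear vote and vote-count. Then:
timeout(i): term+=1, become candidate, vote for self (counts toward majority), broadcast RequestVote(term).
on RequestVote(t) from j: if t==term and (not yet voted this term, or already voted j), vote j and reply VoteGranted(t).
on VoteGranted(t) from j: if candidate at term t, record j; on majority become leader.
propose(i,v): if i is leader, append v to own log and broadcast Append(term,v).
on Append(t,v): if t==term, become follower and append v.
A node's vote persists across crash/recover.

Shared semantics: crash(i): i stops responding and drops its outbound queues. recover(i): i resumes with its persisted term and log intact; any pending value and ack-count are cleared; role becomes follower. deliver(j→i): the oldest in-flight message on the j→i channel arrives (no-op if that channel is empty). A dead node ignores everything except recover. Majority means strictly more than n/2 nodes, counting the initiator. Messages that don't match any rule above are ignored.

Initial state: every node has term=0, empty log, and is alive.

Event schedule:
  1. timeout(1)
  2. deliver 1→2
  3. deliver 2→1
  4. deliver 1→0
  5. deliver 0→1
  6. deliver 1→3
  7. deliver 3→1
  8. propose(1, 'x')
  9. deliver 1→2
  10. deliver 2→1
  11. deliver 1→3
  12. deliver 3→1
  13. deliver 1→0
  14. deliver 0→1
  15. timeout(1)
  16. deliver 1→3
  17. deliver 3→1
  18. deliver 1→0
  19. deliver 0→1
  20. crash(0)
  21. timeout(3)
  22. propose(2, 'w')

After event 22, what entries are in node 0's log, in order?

after 1 — timeout(1): n1:cand/t1/[-]
after 2 — deliver 1→2: n2:foll/t1/[-]
after 3 — deliver 2→1: ·
after 4 — deliver 1→0: n0:foll/t1/[-]
after 5 — deliver 0→1: n1:lead/t1/[-]
after 6 — deliver 1→3: n3:foll/t1/[-]
after 7 — deliver 3→1: ·
after 8 — propose(1,'x'): n1:lead/t1/[x]
after 9 — deliver 1→2: n2:foll/t1/[x]
after 10 — deliver 2→1: ·
after 11 — deliver 1→3: n3:foll/t1/[x]
after 12 — deliver 3→1: ·
after 13 — deliver 1→0: n0:foll/t1/[x]
after 14 — deliver 0→1: ·
after 15 — timeout(1): n1:cand/t2/[x]
after 16 — deliver 1→3: n3:foll/t2/[x]
after 17 — deliver 3→1: ·
after 18 — deliver 1→0: n0:foll/t2/[x]
after 19 — deliver 0→1: n1:lead/t2/[x]
after 20 — crash(0): n0:✗foll/t2/[x]
after 21 — timeout(3): n3:cand/t3/[x]
after 22 — propose(2,'w'): ·

x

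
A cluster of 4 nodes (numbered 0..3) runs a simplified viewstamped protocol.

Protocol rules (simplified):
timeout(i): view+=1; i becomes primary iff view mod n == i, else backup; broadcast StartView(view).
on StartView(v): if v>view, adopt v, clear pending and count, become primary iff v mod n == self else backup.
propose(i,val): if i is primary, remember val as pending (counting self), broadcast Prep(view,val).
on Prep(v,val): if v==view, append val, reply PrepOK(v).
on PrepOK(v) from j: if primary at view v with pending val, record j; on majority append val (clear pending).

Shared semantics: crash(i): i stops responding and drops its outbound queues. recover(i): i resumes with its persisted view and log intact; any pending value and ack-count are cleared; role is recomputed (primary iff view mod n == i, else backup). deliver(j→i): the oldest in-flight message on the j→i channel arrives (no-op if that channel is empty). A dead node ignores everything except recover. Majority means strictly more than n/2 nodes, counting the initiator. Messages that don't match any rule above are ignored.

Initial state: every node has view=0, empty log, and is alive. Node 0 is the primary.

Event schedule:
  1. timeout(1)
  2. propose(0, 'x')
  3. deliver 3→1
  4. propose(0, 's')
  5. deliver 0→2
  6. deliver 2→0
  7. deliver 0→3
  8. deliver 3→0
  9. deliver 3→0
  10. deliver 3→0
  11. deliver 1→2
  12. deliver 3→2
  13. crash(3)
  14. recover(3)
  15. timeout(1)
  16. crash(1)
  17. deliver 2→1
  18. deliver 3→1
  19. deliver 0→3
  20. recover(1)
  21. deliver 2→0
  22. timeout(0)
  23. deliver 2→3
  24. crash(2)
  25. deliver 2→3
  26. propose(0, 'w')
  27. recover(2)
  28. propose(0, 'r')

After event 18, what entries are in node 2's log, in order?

x

step 1 timeout(1): 1={prim,v=1,log=-}
step 2 propose(0,'x'): —
step 3 deliver 3→1: —
step 4 propose(0,'s'): —
step 5 deliver 0→2: 2={back,v=0,log=x}
step 6 deliver 2→0: —
step 7 deliver 0→3: 3={back,v=0,log=x}
step 8 deliver 3→0: 0={prim,v=0,log=s}
step 9 deliver 3→0: —
step 10 deliver 3→0: —
step 11 deliver 1→2: 2={back,v=1,log=x}
step 12 deliver 3→2: —
step 13 crash(3): 3={✗back,v=0,log=x}
step 14 recover(3): 3={back,v=0,log=x}
step 15 timeout(1): 1={back,v=2,log=-}
step 16 crash(1): 1={✗back,v=2,log=-}
step 17 deliver 2→1: —
step 18 deliver 3→1: —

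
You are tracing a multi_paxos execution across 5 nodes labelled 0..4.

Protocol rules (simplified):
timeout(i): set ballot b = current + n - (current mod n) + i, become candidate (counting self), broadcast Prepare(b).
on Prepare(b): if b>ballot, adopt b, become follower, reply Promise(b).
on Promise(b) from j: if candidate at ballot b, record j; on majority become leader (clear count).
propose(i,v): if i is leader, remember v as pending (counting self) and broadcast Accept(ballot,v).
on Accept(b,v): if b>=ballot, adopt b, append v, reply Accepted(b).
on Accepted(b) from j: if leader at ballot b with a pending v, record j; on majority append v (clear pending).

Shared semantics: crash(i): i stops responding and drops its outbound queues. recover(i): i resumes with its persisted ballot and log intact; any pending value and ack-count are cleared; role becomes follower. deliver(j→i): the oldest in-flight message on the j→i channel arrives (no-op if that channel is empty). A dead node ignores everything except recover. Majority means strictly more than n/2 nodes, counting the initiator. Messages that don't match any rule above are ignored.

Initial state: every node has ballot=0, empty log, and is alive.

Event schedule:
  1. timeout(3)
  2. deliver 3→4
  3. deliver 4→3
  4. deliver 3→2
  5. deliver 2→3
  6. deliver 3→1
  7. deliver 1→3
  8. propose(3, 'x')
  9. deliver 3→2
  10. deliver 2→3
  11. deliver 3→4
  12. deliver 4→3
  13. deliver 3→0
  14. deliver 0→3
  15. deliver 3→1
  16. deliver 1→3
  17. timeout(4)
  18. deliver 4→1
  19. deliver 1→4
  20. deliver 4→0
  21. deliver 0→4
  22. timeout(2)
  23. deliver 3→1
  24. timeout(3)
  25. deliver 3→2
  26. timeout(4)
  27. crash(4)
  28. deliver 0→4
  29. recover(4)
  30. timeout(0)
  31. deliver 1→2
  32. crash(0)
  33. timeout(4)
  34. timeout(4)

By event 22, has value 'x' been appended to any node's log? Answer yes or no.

step 1 timeout(3): 3={cand,b=8,log=-}
step 2 deliver 3→4: 4={foll,b=8,log=-}
step 3 deliver 4→3: —
step 4 deliver 3→2: 2={foll,b=8,log=-}
step 5 deliver 2→3: 3={lead,b=8,log=-}
step 6 deliver 3→1: 1={foll,b=8,log=-}
step 7 deliver 1→3: —
step 8 propose(3,'x'): —
step 9 deliver 3→2: 2={foll,b=8,log=x}
step 10 deliver 2→3: —
step 11 deliver 3→4: 4={foll,b=8,log=x}
step 12 deliver 4→3: 3={lead,b=8,log=x}
step 13 deliver 3→0: 0={foll,b=8,log=-}
step 14 deliver 0→3: —
step 15 deliver 3→1: 1={foll,b=8,log=x}
step 16 deliver 1→3: —
step 17 timeout(4): 4={cand,b=14,log=x}
step 18 deliver 4→1: 1={foll,b=14,log=x}
step 19 deliver 1→4: —
step 20 deliver 4→0: 0={foll,b=14,log=-}
step 21 deliver 0→4: 4={lead,b=14,log=x}
step 22 timeout(2): 2={cand,b=12,log=x}

yes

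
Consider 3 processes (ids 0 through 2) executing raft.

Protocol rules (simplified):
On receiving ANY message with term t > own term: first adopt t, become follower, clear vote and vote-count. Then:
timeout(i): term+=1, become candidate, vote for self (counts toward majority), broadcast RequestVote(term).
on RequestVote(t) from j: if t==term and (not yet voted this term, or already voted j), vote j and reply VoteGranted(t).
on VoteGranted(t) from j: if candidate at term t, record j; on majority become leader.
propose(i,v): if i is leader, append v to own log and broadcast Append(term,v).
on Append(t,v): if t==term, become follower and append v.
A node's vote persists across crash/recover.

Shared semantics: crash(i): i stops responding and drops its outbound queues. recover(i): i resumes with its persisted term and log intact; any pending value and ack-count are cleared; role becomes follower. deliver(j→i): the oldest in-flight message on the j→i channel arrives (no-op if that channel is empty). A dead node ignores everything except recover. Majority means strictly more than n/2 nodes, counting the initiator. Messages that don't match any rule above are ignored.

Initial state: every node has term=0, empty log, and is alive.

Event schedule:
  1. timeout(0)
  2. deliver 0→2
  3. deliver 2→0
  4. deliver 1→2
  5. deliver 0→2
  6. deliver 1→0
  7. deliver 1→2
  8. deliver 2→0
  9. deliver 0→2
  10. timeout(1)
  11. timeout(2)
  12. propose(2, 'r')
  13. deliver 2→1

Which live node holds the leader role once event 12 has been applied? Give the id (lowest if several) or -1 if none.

after 1 — timeout(0): n0:cand/t1/[-]
after 2 — deliver 0→2: n2:foll/t1/[-]
after 3 — deliver 2→0: n0:lead/t1/[-]
after 4 — deliver 1→2: ·
after 5 — deliver 0→2: ·
after 6 — deliver 1→0: ·
after 7 — deliver 1→2: ·
after 8 — deliver 2→0: ·
after 9 — deliver 0→2: ·
after 10 — timeout(1): n1:cand/t1/[-]
after 11 — timeout(2): n2:cand/t2/[-]
after 12 — propose(2,'r'): ·

0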